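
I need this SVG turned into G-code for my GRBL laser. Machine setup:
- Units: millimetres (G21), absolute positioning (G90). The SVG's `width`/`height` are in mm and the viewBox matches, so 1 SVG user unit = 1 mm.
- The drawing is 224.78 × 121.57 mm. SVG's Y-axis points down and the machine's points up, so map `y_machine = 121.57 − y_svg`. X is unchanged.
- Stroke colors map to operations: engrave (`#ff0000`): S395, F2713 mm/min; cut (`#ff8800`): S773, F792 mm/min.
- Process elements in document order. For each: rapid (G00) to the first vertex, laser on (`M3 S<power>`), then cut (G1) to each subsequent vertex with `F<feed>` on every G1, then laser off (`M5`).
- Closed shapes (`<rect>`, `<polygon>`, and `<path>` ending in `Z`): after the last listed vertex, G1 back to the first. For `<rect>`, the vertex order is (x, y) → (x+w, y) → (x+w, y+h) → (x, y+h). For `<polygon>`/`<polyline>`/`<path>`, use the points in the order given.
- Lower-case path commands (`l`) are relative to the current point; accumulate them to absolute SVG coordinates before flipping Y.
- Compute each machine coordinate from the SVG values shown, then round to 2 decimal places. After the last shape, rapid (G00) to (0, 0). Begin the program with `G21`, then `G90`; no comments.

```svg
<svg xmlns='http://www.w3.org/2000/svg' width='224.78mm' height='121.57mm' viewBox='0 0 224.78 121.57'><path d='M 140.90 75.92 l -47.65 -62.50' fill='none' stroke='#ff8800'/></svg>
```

G21
G90
G00 X140.90 Y45.65
M3 S773
G1 X93.25 Y108.15 F792
M5
G00 X0.00 Y0.00

viewBox `0 0 224.78 121.57` with mm width/height → 1 unit = 1 mm. Flip: y_m = 121.57 − y_svg.

**Shape 1** — `<path>` line segment, stroke `#ff8800` → cut (S773, F792). Machine vertices: (140.90,45.65) → (93.25,108.15). Open path.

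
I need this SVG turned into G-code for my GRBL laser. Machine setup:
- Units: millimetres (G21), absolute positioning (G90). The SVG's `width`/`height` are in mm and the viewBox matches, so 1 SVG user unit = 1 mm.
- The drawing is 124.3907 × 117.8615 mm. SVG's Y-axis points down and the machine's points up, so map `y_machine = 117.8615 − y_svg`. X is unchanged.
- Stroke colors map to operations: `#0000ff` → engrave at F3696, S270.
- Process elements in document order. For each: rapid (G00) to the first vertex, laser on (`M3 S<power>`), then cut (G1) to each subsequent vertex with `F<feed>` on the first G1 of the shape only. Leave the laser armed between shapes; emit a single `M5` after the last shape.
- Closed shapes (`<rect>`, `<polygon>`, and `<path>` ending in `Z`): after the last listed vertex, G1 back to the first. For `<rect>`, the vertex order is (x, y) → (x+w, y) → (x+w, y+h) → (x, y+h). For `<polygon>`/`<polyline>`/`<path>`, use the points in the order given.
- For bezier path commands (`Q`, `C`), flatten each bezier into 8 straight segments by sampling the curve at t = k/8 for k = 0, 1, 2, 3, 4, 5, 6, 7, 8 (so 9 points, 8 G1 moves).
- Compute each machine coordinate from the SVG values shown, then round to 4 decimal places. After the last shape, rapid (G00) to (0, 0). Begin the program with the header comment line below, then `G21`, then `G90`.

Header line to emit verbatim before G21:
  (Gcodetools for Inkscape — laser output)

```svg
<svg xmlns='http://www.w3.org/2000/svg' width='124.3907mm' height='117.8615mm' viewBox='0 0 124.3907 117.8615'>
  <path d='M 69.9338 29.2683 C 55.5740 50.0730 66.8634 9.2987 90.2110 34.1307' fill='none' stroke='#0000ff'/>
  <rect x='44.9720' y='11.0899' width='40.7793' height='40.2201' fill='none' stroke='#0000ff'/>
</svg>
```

(Gcodetools for Inkscape — laser output)
G21
G90
G00 X69.9338 Y88.5932
M3 S270
G1 X65.7246 Y83.4295 F3696
G1 X63.7608 Y82.5485
G1 X63.8831 Y84.4595
G1 X65.9321 Y87.6722
G1 X69.7487 Y90.6962
G1 X75.1736 Y92.0409
G1 X82.0474 Y90.2159
G1 X90.2110 Y83.7308
G00 X44.9720 Y106.7716
M3 S270
G1 X85.7513 Y106.7716 F3696
G1 X85.7513 Y66.5515
G1 X44.9720 Y66.5515
G1 X44.9720 Y106.7716
M5
G00 X0.0000 Y0.0000

viewBox `0 0 124.3907 117.8615` with mm width/height → 1 unit = 1 mm. Flip: y_m = 117.8615 − y_svg.

**Shape 1** — `<path>` cubic bezier, stroke `#0000ff` → engrave (S270, F3696). Control points (SVG): P0=(69.9338,29.2683), P1=(55.5740,50.0730), P2=(66.8634,9.2987), P3=(90.2110,34.1307); sampled at t=k/8. Machine vertices: (69.9338,88.5932) → (65.7246,83.4295) → (63.7608,82.5485) → (63.8831,84.4595) → (65.9321,87.6722) → (69.7487,90.6962) → (75.1736,92.0409) → (82.0474,90.2159) → (90.2110,83.7308). Open path.

**Shape 2** — `<rect>` rectangle, stroke `#0000ff` → engrave (S270, F3696). Machine vertices: (44.9720,106.7716) → (85.7513,106.7716) → (85.7513,66.5515) → (44.9720,66.5515) → (44.9720,106.7716). Closed: final G1 returns to the first vertex.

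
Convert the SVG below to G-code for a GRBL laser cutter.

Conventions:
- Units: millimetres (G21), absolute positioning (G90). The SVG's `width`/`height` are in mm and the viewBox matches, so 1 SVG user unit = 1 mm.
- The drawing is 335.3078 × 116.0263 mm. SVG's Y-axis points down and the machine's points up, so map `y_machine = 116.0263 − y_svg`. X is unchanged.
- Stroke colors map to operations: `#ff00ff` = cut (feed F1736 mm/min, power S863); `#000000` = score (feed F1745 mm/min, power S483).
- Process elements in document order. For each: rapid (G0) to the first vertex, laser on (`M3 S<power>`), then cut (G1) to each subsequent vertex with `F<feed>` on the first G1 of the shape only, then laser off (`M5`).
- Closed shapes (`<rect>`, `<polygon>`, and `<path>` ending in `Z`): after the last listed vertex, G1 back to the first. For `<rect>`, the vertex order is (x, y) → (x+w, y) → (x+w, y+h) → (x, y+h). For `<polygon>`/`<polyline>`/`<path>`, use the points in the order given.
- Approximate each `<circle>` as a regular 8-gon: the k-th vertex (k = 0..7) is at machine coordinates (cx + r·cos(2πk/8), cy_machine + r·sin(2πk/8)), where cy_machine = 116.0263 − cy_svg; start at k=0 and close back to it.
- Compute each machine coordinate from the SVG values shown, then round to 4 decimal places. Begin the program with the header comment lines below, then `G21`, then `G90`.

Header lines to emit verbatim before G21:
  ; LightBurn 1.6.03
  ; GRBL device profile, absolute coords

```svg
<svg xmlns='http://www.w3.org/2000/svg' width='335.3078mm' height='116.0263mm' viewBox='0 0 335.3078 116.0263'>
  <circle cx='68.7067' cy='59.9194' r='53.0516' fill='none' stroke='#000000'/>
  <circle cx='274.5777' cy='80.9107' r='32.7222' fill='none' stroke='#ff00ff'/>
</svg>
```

Since the viewBox matches the mm dimensions, user units are millimetres directly. The only transform is the Y-flip y_m = 116.0263 − y_svg.

Shape 1 is a circle drawn with `<circle>`. Its stroke #000000 means score at S483, F1745. After flipping Y the toolpath is (121.7583,56.1069) → (106.2198,93.6200) → (68.7067,109.1585) → (31.1936,93.6200) → (15.6551,56.1069) → (31.1936,18.5938) → (68.7067,3.0553) → (106.2198,18.5938) → (121.7583,56.1069), returning to the start.

Shape 2 is a circle drawn with `<circle>`. Its stroke #ff00ff means cut at S863, F1736. After flipping Y the toolpath is (307.2999,35.1156) → (297.7158,58.2537) → (274.5777,67.8378) → (251.4396,58.2537) → (241.8555,35.1156) → (251.4396,11.9775) → (274.5777,2.3934) → (297.7158,11.9775) → (307.2999,35.1156), returning to the start.

; LightBurn 1.6.03
; GRBL device profile, absolute coords
G21
G90
G0 X121.7583 Y56.1069
M3 S483
G1 X106.2198 Y93.6200 F1745
G1 X68.7067 Y109.1585
G1 X31.1936 Y93.6200
G1 X15.6551 Y56.1069
G1 X31.1936 Y18.5938
G1 X68.7067 Y3.0553
G1 X106.2198 Y18.5938
G1 X121.7583 Y56.1069
M5
G0 X307.2999 Y35.1156
M3 S863
G1 X297.7158 Y58.2537 F1736
G1 X274.5777 Y67.8378
G1 X251.4396 Y58.2537
G1 X241.8555 Y35.1156
G1 X251.4396 Y11.9775
G1 X274.5777 Y2.3934
G1 X297.7158 Y11.9775
G1 X307.2999 Y35.1156
M5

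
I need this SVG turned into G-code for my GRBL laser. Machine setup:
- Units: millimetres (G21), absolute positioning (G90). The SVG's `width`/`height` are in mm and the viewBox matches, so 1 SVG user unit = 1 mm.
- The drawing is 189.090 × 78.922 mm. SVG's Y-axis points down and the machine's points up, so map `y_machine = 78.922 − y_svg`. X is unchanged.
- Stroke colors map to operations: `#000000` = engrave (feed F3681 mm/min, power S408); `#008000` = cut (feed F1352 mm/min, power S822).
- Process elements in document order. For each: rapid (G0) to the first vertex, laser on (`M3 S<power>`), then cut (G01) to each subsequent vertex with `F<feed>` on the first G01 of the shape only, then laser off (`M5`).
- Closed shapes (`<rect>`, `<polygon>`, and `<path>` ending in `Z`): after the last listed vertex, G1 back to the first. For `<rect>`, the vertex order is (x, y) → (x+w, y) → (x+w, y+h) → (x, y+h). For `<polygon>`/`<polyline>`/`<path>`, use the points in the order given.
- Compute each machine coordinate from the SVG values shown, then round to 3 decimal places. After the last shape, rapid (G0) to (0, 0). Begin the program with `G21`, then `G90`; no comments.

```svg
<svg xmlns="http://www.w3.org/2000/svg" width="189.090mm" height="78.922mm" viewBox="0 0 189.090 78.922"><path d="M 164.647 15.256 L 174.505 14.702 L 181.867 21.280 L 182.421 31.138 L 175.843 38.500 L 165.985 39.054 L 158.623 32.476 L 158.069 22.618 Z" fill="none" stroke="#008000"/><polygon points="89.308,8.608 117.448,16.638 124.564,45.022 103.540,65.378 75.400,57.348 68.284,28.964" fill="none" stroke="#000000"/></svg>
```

1 u = 1 mm; y_m = 78.922 − y.

[1] `<path>` regular polygon, #008000→cut S822 F1352: (164.647,63.666) → (174.505,64.220) → (181.867,57.642) → (182.421,47.784) → (175.843,40.422) → (165.985,39.868) → (158.623,46.446) → (158.069,56.304) → (164.647,63.666) (closed)

[2] `<polygon>` regular polygon, #000000→engrave S408 F3681: (89.308,70.314) → (117.448,62.284) → (124.564,33.900) → (103.540,13.544) → (75.400,21.574) → (68.284,49.958) → (89.308,70.314) (closed)

G21
G90
G0 X164.647 Y63.666
M3 S822
G01 X174.505 Y64.220 F1352
G01 X181.867 Y57.642
G01 X182.421 Y47.784
G01 X175.843 Y40.422
G01 X165.985 Y39.868
G01 X158.623 Y46.446
G01 X158.069 Y56.304
G01 X164.647 Y63.666
M5
G0 X89.308 Y70.314
M3 S408
G01 X117.448 Y62.284 F3681
G01 X124.564 Y33.900
G01 X103.540 Y13.544
G01 X75.400 Y21.574
G01 X68.284 Y49.958
G01 X89.308 Y70.314
M5
G0 X0.000 Y0.000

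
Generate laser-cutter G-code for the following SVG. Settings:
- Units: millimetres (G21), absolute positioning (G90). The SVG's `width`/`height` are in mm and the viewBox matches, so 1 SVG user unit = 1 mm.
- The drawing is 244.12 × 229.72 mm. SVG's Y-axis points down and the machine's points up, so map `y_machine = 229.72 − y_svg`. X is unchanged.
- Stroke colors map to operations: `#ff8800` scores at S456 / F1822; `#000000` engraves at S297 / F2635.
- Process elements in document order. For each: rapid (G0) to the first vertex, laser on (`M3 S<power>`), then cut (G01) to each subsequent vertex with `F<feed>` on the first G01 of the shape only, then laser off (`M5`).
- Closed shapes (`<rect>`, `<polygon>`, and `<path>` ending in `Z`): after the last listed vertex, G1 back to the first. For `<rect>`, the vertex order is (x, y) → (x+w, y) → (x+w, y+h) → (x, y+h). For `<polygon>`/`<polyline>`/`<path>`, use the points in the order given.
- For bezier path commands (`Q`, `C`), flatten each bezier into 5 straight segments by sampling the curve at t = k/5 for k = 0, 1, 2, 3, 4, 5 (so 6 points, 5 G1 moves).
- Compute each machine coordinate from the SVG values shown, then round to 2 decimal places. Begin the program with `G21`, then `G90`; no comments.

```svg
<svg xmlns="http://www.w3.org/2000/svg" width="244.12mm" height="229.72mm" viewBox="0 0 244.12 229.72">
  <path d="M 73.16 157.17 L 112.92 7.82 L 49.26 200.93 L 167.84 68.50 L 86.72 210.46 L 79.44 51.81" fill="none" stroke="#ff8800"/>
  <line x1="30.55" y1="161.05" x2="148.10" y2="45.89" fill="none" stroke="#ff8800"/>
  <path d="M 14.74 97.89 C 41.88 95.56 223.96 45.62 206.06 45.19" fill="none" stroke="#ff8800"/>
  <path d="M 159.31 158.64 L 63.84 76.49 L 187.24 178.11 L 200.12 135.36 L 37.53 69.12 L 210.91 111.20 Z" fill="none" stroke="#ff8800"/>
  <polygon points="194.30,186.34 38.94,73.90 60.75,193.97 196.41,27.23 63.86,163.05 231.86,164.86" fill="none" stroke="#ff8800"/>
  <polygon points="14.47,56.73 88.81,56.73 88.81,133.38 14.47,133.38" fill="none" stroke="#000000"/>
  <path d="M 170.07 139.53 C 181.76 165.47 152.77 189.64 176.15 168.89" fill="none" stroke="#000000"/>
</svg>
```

G21
G90
G0 X73.16 Y72.55
M3 S456
G01 X112.92 Y221.90 F1822
G01 X49.26 Y28.79
G01 X167.84 Y161.22
G01 X86.72 Y19.26
G01 X79.44 Y177.91
M5
G0 X30.55 Y68.67
M3 S456
G01 X148.10 Y183.83 F1822
M5
G0 X14.74 Y131.83
M3 S456
G01 X46.78 Y138.16 F1822
G01 X98.96 Y151.26
G01 X154.26 Y166.46
G01 X195.64 Y179.11
G01 X206.06 Y184.53
M5
G0 X159.31 Y71.08
M3 S456
G01 X63.84 Y153.23 F1822
G01 X187.24 Y51.61
G01 X200.12 Y94.36
G01 X37.53 Y160.60
G01 X210.91 Y118.52
G01 X159.31 Y71.08
M5
G0 X194.30 Y43.38
M3 S456
G01 X38.94 Y155.82 F1822
G01 X60.75 Y35.75
G01 X196.41 Y202.49
G01 X63.86 Y66.67
G01 X231.86 Y64.86
G01 X194.30 Y43.38
M5
G0 X14.47 Y172.99
M3 S297
G01 X88.81 Y172.99 F2635
G01 X88.81 Y96.34
G01 X14.47 Y96.34
G01 X14.47 Y172.99
M5
G0 X170.07 Y90.19
M3 S297
G01 X172.95 Y75.18 F2635
G01 X170.53 Y62.67
G01 X167.28 Y54.73
G01 X167.66 Y53.43
G01 X176.15 Y60.83
M5

1 u = 1 mm; y_m = 229.72 − y.

[1] `<path>` open polyline, #ff8800→score S456 F1822: (73.16,72.55) → (112.92,221.90) → (49.26,28.79) → (167.84,161.22) → (86.72,19.26) → (79.44,177.91)

[2] `<line>` line segment, #ff8800→score S456 F1822: (30.55,68.67) → (148.10,183.83)

[3] `<path>` cubic bezier, #ff8800→score S456 F1822: (14.74,131.83) → (46.78,138.16) → (98.96,151.26) → (154.26,166.46) → (195.64,179.11) → (206.06,184.53)

[4] `<path>` closed polygon, #ff8800→score S456 F1822: (159.31,71.08) → (63.84,153.23) → (187.24,51.61) → (200.12,94.36) → (37.53,160.60) → (210.91,118.52) → (159.31,71.08) (closed)

[5] `<polygon>` closed polygon, #ff8800→score S456 F1822: (194.30,43.38) → (38.94,155.82) → (60.75,35.75) → (196.41,202.49) → (63.86,66.67) → (231.86,64.86) → (194.30,43.38) (closed)

[6] `<polygon>` rectangle, #000000→engrave S297 F2635: (14.47,172.99) → (88.81,172.99) → (88.81,96.34) → (14.47,96.34) → (14.47,172.99) (closed)

[7] `<path>` cubic bezier, #000000→engrave S297 F2635: (170.07,90.19) → (172.95,75.18) → (170.53,62.67) → (167.28,54.73) → (167.66,53.43) → (176.15,60.83)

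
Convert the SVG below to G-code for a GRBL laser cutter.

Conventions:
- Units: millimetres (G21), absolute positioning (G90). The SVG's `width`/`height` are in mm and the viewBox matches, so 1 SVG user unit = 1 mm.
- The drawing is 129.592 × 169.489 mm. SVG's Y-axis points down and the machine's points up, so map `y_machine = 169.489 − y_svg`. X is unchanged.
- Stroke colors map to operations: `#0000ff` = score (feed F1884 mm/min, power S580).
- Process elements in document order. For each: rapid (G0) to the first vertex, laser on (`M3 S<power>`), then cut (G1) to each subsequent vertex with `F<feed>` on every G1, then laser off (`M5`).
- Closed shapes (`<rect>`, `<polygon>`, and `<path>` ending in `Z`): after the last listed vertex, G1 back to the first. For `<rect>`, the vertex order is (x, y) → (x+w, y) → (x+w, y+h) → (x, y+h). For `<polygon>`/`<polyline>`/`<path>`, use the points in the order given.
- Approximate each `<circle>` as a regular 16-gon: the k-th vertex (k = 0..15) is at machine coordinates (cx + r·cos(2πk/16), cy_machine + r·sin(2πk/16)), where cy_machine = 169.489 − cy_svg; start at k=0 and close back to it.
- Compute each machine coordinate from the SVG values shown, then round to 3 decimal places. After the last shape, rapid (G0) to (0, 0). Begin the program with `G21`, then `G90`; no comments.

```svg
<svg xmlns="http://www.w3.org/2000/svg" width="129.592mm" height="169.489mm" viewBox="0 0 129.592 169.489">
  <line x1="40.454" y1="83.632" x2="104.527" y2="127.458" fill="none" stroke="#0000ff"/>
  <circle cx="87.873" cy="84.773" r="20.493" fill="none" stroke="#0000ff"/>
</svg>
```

G21
G90
G0 X40.454 Y85.857
M3 S580
G1 X104.527 Y42.031 F1884
M5
G0 X108.366 Y84.716
M3 S580
G1 X106.806 Y92.558 F1884
G1 X102.364 Y99.207 F1884
G1 X95.715 Y103.649 F1884
G1 X87.873 Y105.209 F1884
G1 X80.031 Y103.649 F1884
G1 X73.382 Y99.207 F1884
G1 X68.940 Y92.558 F1884
G1 X67.380 Y84.716 F1884
G1 X68.940 Y76.874 F1884
G1 X73.382 Y70.225 F1884
G1 X80.031 Y65.783 F1884
G1 X87.873 Y64.223 F1884
G1 X95.715 Y65.783 F1884
G1 X102.364 Y70.225 F1884
G1 X106.806 Y76.874 F1884
G1 X108.366 Y84.716 F1884
M5
G0 X0.000 Y0.000

Since the viewBox matches the mm dimensions, user units are millimetres directly. The only transform is the Y-flip y_m = 169.489 − y_svg.

Shape 1 is a line segment drawn with `<line>`. Its stroke #0000ff means score at S580, F1884. After flipping Y the toolpath is (40.454,85.857) → (104.527,42.031).

Shape 2 is a circle drawn with `<circle>`. Its stroke #0000ff means score at S580, F1884. After flipping Y the toolpath is (108.366,84.716) → (106.806,92.558) → (102.364,99.207) → (95.715,103.649) → (87.873,105.209) → (80.031,103.649) → (73.382,99.207) → (68.940,92.558) → (67.380,84.716) → (68.940,76.874) → (73.382,70.225) → (80.031,65.783) → (87.873,64.223) → (95.715,65.783) → (102.364,70.225) → (106.806,76.874) → (108.366,84.716), returning to the start.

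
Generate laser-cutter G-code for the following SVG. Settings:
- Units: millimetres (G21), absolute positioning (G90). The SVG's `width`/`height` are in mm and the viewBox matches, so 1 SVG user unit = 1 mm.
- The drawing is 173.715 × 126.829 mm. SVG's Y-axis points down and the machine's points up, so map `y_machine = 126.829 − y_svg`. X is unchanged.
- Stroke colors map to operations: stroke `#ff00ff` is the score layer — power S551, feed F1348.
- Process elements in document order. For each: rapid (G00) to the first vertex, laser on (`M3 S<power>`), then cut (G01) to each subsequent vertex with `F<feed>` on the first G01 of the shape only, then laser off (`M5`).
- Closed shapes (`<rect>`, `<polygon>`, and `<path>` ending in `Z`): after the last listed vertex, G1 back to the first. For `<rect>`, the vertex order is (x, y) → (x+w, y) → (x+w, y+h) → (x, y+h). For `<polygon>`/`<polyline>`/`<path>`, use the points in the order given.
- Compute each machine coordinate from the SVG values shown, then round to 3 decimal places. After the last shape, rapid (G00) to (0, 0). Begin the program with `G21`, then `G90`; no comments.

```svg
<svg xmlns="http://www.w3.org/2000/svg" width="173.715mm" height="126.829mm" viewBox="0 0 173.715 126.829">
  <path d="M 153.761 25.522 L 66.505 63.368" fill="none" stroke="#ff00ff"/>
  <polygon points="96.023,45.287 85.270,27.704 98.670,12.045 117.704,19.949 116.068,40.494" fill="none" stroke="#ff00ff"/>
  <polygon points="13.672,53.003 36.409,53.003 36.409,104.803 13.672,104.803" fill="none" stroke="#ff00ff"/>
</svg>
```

G21
G90
G00 X153.761 Y101.307
M3 S551
G01 X66.505 Y63.461 F1348
M5
G00 X96.023 Y81.542
M3 S551
G01 X85.270 Y99.125 F1348
G01 X98.670 Y114.784
G01 X117.704 Y106.880
G01 X116.068 Y86.335
G01 X96.023 Y81.542
M5
G00 X13.672 Y73.826
M3 S551
G01 X36.409 Y73.826 F1348
G01 X36.409 Y22.026
G01 X13.672 Y22.026
G01 X13.672 Y73.826
M5
G00 X0.000 Y0.000

1 u = 1 mm; y_m = 126.829 − y.

[1] `<path>` line segment, #ff00ff→score S551 F1348: (153.761,101.307) → (66.505,63.461)

[2] `<polygon>` regular polygon, #ff00ff→score S551 F1348: (96.023,81.542) → (85.270,99.125) → (98.670,114.784) → (117.704,106.880) → (116.068,86.335) → (96.023,81.542) (closed)

[3] `<polygon>` rectangle, #ff00ff→score S551 F1348: (13.672,73.826) → (36.409,73.826) → (36.409,22.026) → (13.672,22.026) → (13.672,73.826) (closed)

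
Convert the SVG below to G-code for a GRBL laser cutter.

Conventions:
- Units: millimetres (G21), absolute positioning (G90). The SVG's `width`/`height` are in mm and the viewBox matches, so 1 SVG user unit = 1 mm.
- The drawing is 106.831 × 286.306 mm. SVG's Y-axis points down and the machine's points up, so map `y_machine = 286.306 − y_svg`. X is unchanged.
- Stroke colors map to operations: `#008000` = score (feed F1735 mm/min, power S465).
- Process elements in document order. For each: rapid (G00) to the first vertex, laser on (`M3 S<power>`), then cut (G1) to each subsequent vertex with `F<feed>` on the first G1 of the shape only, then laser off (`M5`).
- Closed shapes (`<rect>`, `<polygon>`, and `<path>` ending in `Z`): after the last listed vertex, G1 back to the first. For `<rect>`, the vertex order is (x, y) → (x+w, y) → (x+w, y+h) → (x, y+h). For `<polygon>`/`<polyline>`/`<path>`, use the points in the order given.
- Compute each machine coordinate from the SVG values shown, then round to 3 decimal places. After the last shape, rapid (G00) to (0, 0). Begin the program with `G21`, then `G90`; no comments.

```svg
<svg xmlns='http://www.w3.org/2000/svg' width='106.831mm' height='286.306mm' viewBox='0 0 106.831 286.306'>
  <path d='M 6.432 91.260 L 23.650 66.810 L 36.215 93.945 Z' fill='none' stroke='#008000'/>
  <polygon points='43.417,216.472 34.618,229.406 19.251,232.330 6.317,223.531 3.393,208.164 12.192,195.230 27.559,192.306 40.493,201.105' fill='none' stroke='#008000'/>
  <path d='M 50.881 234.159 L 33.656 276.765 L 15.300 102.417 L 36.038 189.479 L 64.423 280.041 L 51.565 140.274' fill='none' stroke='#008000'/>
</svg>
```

G21
G90
G00 X6.432 Y195.046
M3 S465
G1 X23.650 Y219.496 F1735
G1 X36.215 Y192.361
G1 X6.432 Y195.046
M5
G00 X43.417 Y69.834
M3 S465
G1 X34.618 Y56.900 F1735
G1 X19.251 Y53.976
G1 X6.317 Y62.775
G1 X3.393 Y78.142
G1 X12.192 Y91.076
G1 X27.559 Y94.000
G1 X40.493 Y85.201
G1 X43.417 Y69.834
M5
G00 X50.881 Y52.147
M3 S465
G1 X33.656 Y9.541 F1735
G1 X15.300 Y183.889
G1 X36.038 Y96.827
G1 X64.423 Y6.265
G1 X51.565 Y146.032
M5
G00 X0.000 Y0.000

viewBox `0 0 106.831 286.306` with mm width/height → 1 unit = 1 mm. Flip: y_m = 286.306 − y_svg.

**Shape 1** — `<path>` regular polygon, stroke `#008000` → score (S465, F1735). Machine vertices: (6.432,195.046) → (23.650,219.496) → (36.215,192.361) → (6.432,195.046). Closed: final G1 returns to the first vertex.

**Shape 2** — `<polygon>` regular polygon, stroke `#008000` → score (S465, F1735). Machine vertices: (43.417,69.834) → (34.618,56.900) → (19.251,53.976) → (6.317,62.775) → (3.393,78.142) → (12.192,91.076) → (27.559,94.000) → (40.493,85.201) → (43.417,69.834). Closed: final G1 returns to the first vertex.

**Shape 3** — `<path>` open polyline, stroke `#008000` → score (S465, F1735). Machine vertices: (50.881,52.147) → (33.656,9.541) → (15.300,183.889) → (36.038,96.827) → (64.423,6.265) → (51.565,146.032). Open path.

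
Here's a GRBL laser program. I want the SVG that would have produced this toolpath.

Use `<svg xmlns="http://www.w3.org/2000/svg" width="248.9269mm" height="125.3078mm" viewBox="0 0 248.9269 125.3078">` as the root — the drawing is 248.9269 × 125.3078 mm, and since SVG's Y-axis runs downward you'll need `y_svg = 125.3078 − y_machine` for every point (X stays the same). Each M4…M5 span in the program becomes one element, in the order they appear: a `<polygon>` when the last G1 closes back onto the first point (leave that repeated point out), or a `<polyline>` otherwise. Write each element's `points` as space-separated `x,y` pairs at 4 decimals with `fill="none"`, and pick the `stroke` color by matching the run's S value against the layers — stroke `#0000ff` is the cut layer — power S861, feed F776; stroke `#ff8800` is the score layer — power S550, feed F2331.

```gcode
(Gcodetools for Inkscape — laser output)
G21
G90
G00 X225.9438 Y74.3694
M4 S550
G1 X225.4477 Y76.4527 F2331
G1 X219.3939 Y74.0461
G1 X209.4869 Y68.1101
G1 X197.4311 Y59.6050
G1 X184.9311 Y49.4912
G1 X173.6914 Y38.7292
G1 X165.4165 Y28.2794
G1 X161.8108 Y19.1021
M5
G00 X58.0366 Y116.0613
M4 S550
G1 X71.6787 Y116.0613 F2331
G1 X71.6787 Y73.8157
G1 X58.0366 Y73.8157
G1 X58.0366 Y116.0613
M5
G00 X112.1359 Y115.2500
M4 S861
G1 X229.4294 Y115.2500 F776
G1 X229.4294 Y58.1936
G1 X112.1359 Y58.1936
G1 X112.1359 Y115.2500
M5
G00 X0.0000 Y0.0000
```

<svg xmlns="http://www.w3.org/2000/svg" width="248.9269mm" height="125.3078mm" viewBox="0 0 248.9269 125.3078">
  <polyline points="225.9438,50.9384 225.4477,48.8551 219.3939,51.2617 209.4869,57.1977 197.4311,65.7028 184.9311,75.8166 173.6914,86.5786 165.4165,97.0284 161.8108,106.2057" fill="none" stroke="#ff8800"/>
  <polygon points="58.0366,9.2465 71.6787,9.2465 71.6787,51.4921 58.0366,51.4921" fill="none" stroke="#ff8800"/>
  <polygon points="112.1359,10.0578 229.4294,10.0578 229.4294,67.1142 112.1359,67.1142" fill="none" stroke="#0000ff"/>
</svg>

Machine Y-up, SVG Y-down with viewBox height 125.3078, so y_svg = 125.3078 − y_machine; X carries over.

Run 1: the run's S550 means `#ff8800` (score). The run is open, so emit a `<polyline>` with points (Y-flipped): 225.9438,50.9384 225.4477,48.8551 219.3939,51.2617 209.4869,57.1977 197.4311,65.7028 184.9311,75.8166 173.6914,86.5786 165.4165,97.0284 161.8108,106.2057.

Run 2: power S550 maps to stroke `#ff8800` (score). The run returns to its start, so emit a `<polygon>` with points (Y-flipped): 58.0366,9.2465 71.6787,9.2465 71.6787,51.4921 58.0366,51.4921.

Run 3: power S861 maps to stroke `#0000ff` (cut). The run returns to its start, so emit a `<polygon>` with points (Y-flipped): 112.1359,10.0578 229.4294,10.0578 229.4294,67.1142 112.1359,67.1142.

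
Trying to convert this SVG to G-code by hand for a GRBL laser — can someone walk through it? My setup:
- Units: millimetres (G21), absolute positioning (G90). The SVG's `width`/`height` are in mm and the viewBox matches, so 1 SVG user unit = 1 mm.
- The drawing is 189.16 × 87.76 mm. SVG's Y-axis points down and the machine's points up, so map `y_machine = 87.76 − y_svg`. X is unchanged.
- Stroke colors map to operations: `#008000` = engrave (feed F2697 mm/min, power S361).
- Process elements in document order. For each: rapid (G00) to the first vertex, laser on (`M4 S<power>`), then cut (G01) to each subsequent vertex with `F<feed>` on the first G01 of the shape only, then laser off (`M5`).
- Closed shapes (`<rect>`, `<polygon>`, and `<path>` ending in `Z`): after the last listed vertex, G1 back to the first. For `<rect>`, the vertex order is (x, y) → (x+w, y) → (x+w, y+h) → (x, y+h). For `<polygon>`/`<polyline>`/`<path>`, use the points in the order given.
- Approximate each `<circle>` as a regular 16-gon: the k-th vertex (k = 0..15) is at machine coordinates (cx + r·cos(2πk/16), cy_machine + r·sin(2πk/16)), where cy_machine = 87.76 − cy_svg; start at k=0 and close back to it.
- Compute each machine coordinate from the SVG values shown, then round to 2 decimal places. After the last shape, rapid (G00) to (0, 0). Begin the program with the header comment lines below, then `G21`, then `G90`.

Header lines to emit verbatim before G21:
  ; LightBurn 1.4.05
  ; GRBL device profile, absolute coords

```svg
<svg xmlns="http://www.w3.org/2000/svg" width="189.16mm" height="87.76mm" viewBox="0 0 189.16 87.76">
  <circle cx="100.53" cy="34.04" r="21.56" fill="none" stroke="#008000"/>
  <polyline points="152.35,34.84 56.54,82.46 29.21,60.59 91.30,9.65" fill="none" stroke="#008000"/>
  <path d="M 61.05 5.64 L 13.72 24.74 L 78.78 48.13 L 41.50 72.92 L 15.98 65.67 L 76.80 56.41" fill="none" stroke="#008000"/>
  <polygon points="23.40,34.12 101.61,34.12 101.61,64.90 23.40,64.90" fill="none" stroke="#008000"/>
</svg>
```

; LightBurn 1.4.05
; GRBL device profile, absolute coords
G21
G90
G00 X122.09 Y53.72
M4 S361
G01 X120.45 Y61.97 F2697
G01 X115.78 Y68.97
G01 X108.78 Y73.64
G01 X100.53 Y75.28
G01 X92.28 Y73.64
G01 X85.28 Y68.97
G01 X80.61 Y61.97
G01 X78.97 Y53.72
G01 X80.61 Y45.47
G01 X85.28 Y38.47
G01 X92.28 Y33.80
G01 X100.53 Y32.16
G01 X108.78 Y33.80
G01 X115.78 Y38.47
G01 X120.45 Y45.47
G01 X122.09 Y53.72
M5
G00 X152.35 Y52.92
M4 S361
G01 X56.54 Y5.30 F2697
G01 X29.21 Y27.17
G01 X91.30 Y78.11
M5
G00 X61.05 Y82.12
M4 S361
G01 X13.72 Y63.02 F2697
G01 X78.78 Y39.63
G01 X41.50 Y14.84
G01 X15.98 Y22.09
G01 X76.80 Y31.35
M5
G00 X23.40 Y53.64
M4 S361
G01 X101.61 Y53.64 F2697
G01 X101.61 Y22.86
G01 X23.40 Y22.86
G01 X23.40 Y53.64
M5
G00 X0.00 Y0.00

viewBox `0 0 189.16 87.76` with mm width/height → 1 unit = 1 mm. Flip: y_m = 87.76 − y_svg.

**Shape 1** — `<circle>` circle, stroke `#008000` → engrave (S361, F2697). Machine vertices: (122.09,53.72) → (120.45,61.97) → (115.78,68.97) → (108.78,73.64) → (100.53,75.28) → (92.28,73.64) → (85.28,68.97) → (80.61,61.97) → (78.97,53.72) → (80.61,45.47) → (85.28,38.47) → (92.28,33.80) → (100.53,32.16) → (108.78,33.80) → (115.78,38.47) → (120.45,45.47) → (122.09,53.72). Closed: final G1 returns to the first vertex.

**Shape 2** — `<polyline>` open polyline, stroke `#008000` → engrave (S361, F2697). Machine vertices: (152.35,52.92) → (56.54,5.30) → (29.21,27.17) → (91.30,78.11). Open path.

**Shape 3** — `<path>` open polyline, stroke `#008000` → engrave (S361, F2697). Machine vertices: (61.05,82.12) → (13.72,63.02) → (78.78,39.63) → (41.50,14.84) → (15.98,22.09) → (76.80,31.35). Open path.

**Shape 4** — `<polygon>` rectangle, stroke `#008000` → engrave (S361, F2697). Machine vertices: (23.40,53.64) → (101.61,53.64) → (101.61,22.86) → (23.40,22.86) → (23.40,53.64). Closed: final G1 returns to the first vertex.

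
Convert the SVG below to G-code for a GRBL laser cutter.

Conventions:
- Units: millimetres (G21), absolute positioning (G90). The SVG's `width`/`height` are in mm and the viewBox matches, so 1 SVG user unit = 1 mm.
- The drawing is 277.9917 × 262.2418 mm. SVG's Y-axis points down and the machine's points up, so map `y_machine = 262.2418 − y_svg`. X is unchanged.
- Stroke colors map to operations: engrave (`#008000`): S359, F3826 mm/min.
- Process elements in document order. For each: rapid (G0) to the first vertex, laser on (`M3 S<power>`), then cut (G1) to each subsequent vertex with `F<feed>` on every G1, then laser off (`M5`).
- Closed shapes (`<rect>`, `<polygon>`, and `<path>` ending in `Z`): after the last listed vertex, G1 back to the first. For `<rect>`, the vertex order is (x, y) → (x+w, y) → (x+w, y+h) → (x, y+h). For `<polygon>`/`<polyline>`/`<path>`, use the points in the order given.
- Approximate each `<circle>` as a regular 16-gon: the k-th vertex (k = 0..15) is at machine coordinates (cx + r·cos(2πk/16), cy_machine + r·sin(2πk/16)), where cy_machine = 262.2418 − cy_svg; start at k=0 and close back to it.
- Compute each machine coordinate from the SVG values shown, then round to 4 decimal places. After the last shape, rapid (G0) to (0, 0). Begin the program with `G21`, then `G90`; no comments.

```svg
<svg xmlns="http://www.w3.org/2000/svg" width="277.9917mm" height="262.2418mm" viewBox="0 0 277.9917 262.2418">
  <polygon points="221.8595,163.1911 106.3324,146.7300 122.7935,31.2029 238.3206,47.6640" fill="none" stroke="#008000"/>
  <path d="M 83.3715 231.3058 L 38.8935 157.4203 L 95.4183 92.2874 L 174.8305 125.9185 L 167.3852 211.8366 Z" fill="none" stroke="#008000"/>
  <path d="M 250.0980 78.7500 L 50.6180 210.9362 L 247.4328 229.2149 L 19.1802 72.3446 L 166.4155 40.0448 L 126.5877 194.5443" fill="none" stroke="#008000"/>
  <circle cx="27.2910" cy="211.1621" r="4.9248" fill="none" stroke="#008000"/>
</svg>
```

Since the viewBox matches the mm dimensions, user units are millimetres directly. The only transform is the Y-flip y_m = 262.2418 − y_svg.

Shape 1 is a regular polygon drawn with `<polygon>`. Its stroke #008000 means engrave at S359, F3826. After flipping Y the toolpath is (221.8595,99.0507) → (106.3324,115.5118) → (122.7935,231.0389) → (238.3206,214.5778) → (221.8595,99.0507), returning to the start.

Shape 2 is a regular polygon drawn with `<path>`. Its stroke #008000 means engrave at S359, F3826. After flipping Y the toolpath is (83.3715,30.9360) → (38.8935,104.8215) → (95.4183,169.9544) → (174.8305,136.3233) → (167.3852,50.4052) → (83.3715,30.9360), returning to the start.

Shape 3 is a open polyline drawn with `<path>`. Its stroke #008000 means engrave at S359, F3826. After flipping Y the toolpath is (250.0980,183.4918) → (50.6180,51.3056) → (247.4328,33.0269) → (19.1802,189.8972) → (166.4155,222.1970) → (126.5877,67.6975).

Shape 4 is a circle drawn with `<circle>`. Its stroke #008000 means engrave at S359, F3826. After flipping Y the toolpath is (32.2158,51.0797) → (31.8409,52.9643) → (30.7734,54.5621) → (29.1756,55.6296) → (27.2910,56.0045) → (25.4064,55.6296) → (23.8086,54.5621) → (22.7411,52.9643) → (22.3662,51.0797) → (22.7411,49.1951) → (23.8086,47.5973) → (25.4064,46.5298) → (27.2910,46.1549) → (29.1756,46.5298) → (30.7734,47.5973) → (31.8409,49.1951) → (32.2158,51.0797), returning to the start.

G21
G90
G0 X221.8595 Y99.0507
M3 S359
G1 X106.3324 Y115.5118 F3826
G1 X122.7935 Y231.0389 F3826
G1 X238.3206 Y214.5778 F3826
G1 X221.8595 Y99.0507 F3826
M5
G0 X83.3715 Y30.9360
M3 S359
G1 X38.8935 Y104.8215 F3826
G1 X95.4183 Y169.9544 F3826
G1 X174.8305 Y136.3233 F3826
G1 X167.3852 Y50.4052 F3826
G1 X83.3715 Y30.9360 F3826
M5
G0 X250.0980 Y183.4918
M3 S359
G1 X50.6180 Y51.3056 F3826
G1 X247.4328 Y33.0269 F3826
G1 X19.1802 Y189.8972 F3826
G1 X166.4155 Y222.1970 F3826
G1 X126.5877 Y67.6975 F3826
M5
G0 X32.2158 Y51.0797
M3 S359
G1 X31.8409 Y52.9643 F3826
G1 X30.7734 Y54.5621 F3826
G1 X29.1756 Y55.6296 F3826
G1 X27.2910 Y56.0045 F3826
G1 X25.4064 Y55.6296 F3826
G1 X23.8086 Y54.5621 F3826
G1 X22.7411 Y52.9643 F3826
G1 X22.3662 Y51.0797 F3826
G1 X22.7411 Y49.1951 F3826
G1 X23.8086 Y47.5973 F3826
G1 X25.4064 Y46.5298 F3826
G1 X27.2910 Y46.1549 F3826
G1 X29.1756 Y46.5298 F3826
G1 X30.7734 Y47.5973 F3826
G1 X31.8409 Y49.1951 F3826
G1 X32.2158 Y51.0797 F3826
M5
G0 X0.0000 Y0.0000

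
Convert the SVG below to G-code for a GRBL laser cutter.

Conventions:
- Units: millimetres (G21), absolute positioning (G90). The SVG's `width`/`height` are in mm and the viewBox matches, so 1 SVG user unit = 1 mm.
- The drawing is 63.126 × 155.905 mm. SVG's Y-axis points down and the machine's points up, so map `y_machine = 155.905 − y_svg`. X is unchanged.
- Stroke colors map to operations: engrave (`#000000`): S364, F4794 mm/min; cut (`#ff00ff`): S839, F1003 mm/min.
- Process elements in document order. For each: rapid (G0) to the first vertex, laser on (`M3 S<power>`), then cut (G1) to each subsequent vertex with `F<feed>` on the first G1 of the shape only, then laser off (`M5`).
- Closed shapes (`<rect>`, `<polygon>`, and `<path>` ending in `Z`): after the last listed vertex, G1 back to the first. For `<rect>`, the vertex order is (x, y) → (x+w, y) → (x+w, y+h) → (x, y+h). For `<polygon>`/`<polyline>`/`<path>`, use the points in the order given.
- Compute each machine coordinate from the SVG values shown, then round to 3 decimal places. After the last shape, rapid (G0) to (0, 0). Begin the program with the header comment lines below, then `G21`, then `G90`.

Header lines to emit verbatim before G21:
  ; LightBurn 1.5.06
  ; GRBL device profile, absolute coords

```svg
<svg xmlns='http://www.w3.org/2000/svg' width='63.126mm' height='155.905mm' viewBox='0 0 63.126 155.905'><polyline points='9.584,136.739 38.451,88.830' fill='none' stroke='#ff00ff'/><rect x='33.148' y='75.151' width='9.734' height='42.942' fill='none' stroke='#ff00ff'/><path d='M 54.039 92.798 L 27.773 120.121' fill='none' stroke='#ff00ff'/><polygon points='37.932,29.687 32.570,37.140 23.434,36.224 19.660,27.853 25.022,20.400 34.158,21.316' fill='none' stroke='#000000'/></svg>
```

viewBox `0 0 63.126 155.905` with mm width/height → 1 unit = 1 mm. Flip: y_m = 155.905 − y_svg.

**Shape 1** — `<polyline>` line segment, stroke `#ff00ff` → cut (S839, F1003). Machine vertices: (9.584,19.166) → (38.451,67.075). Open path.

**Shape 2** — `<rect>` rectangle, stroke `#ff00ff` → cut (S839, F1003). Machine vertices: (33.148,80.754) → (42.882,80.754) → (42.882,37.812) → (33.148,37.812) → (33.148,80.754). Closed: final G1 returns to the first vertex.

**Shape 3** — `<path>` line segment, stroke `#ff00ff` → cut (S839, F1003). Machine vertices: (54.039,63.107) → (27.773,35.784). Open path.

**Shape 4** — `<polygon>` regular polygon, stroke `#000000` → engrave (S364, F4794). Machine vertices: (37.932,126.218) → (32.570,118.765) → (23.434,119.681) → (19.660,128.052) → (25.022,135.505) → (34.158,134.589) → (37.932,126.218). Closed: final G1 returns to the first vertex.

; LightBurn 1.5.06
; GRBL device profile, absolute coords
G21
G90
G0 X9.584 Y19.166
M3 S839
G1 X38.451 Y67.075 F1003
M5
G0 X33.148 Y80.754
M3 S839
G1 X42.882 Y80.754 F1003
G1 X42.882 Y37.812
G1 X33.148 Y37.812
G1 X33.148 Y80.754
M5
G0 X54.039 Y63.107
M3 S839
G1 X27.773 Y35.784 F1003
M5
G0 X37.932 Y126.218
M3 S364
G1 X32.570 Y118.765 F4794
G1 X23.434 Y119.681
G1 X19.660 Y128.052
G1 X25.022 Y135.505
G1 X34.158 Y134.589
G1 X37.932 Y126.218
M5
G0 X0.000 Y0.000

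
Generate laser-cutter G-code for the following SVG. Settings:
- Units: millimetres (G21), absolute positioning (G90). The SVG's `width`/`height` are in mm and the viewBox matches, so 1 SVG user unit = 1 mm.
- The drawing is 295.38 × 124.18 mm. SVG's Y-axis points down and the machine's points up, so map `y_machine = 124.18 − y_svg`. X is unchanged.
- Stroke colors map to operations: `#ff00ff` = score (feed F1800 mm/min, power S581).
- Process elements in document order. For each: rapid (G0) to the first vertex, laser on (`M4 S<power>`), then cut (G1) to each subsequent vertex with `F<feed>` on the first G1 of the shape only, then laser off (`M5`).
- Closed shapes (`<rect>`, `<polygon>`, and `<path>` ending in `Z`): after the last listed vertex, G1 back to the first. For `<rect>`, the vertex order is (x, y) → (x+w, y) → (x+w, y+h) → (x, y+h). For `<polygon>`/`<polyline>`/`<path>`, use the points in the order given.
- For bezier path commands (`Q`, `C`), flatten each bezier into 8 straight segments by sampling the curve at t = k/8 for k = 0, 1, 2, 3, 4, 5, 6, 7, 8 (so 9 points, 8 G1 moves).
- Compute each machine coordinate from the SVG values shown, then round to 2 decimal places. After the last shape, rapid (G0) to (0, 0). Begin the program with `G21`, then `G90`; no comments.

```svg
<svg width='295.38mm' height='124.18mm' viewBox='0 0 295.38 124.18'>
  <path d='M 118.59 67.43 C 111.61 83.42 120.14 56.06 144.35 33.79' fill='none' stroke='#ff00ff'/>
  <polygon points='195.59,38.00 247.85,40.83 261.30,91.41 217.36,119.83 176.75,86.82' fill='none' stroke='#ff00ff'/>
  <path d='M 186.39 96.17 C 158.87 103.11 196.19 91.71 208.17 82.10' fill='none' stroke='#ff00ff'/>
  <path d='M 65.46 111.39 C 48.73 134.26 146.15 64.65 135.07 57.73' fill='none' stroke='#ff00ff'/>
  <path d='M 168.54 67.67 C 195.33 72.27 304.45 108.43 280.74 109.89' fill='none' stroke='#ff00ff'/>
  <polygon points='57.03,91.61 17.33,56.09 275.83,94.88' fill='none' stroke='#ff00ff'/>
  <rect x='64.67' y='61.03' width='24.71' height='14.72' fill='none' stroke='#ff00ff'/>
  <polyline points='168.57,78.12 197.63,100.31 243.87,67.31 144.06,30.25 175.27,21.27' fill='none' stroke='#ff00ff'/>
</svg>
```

G21
G90
G0 X118.59 Y56.75
M4 S581
G1 X116.70 Y52.69 F1800
G1 X116.27 Y52.13
G1 X117.29 Y54.50
G1 X119.77 Y59.22
G1 X123.72 Y65.74
G1 X129.13 Y73.49
G1 X136.01 Y81.89
G1 X144.35 Y90.39
M5
G0 X195.59 Y86.18
M4 S581
G1 X247.85 Y83.35 F1800
G1 X261.30 Y32.77
G1 X217.36 Y4.35
G1 X176.75 Y37.36
G1 X195.59 Y86.18
M5
G0 X186.39 Y28.01
M4 S581
G1 X178.93 Y26.23 F1800
G1 X176.50 Y25.93
G1 X178.03 Y26.88
G1 X182.47 Y28.84
G1 X188.76 Y31.58
G1 X195.84 Y34.85
G1 X202.67 Y38.43
G1 X208.17 Y42.08
M5
G0 X65.46 Y12.79
M4 S581
G1 X64.10 Y8.25 F1800
G1 X70.84 Y10.55
G1 X83.05 Y17.89
G1 X98.15 Y28.45
G1 X113.50 Y40.40
G1 X126.52 Y51.93
G1 X134.57 Y61.22
G1 X135.07 Y66.45
M5
G0 X168.54 Y56.51
M4 S581
G1 X182.03 Y53.44 F1800
G1 X200.71 Y48.18
G1 X222.07 Y41.51
G1 X243.58 Y34.22
G1 X262.72 Y27.08
G1 X276.98 Y20.86
G1 X283.83 Y16.33
G1 X280.74 Y14.29
M5
G0 X57.03 Y32.57
M4 S581
G1 X17.33 Y68.09 F1800
G1 X275.83 Y29.30
G1 X57.03 Y32.57
M5
G0 X64.67 Y63.15
M4 S581
G1 X89.38 Y63.15 F1800
G1 X89.38 Y48.43
G1 X64.67 Y48.43
G1 X64.67 Y63.15
M5
G0 X168.57 Y46.06
M4 S581
G1 X197.63 Y23.87 F1800
G1 X243.87 Y56.87
G1 X144.06 Y93.93
G1 X175.27 Y102.91
M5
G0 X0.00 Y0.00

1 u = 1 mm; y_m = 124.18 − y.

[1] `<path>` cubic bezier, #ff00ff→score S581 F1800: (118.59,56.75) → (116.70,52.69) → (116.27,52.13) → (117.29,54.50) → (119.77,59.22) → (123.72,65.74) → (129.13,73.49) → (136.01,81.89) → (144.35,90.39)

[2] `<polygon>` regular polygon, #ff00ff→score S581 F1800: (195.59,86.18) → (247.85,83.35) → (261.30,32.77) → (217.36,4.35) → (176.75,37.36) → (195.59,86.18) (closed)

[3] `<path>` cubic bezier, #ff00ff→score S581 F1800: (186.39,28.01) → (178.93,26.23) → (176.50,25.93) → (178.03,26.88) → (182.47,28.84) → (188.76,31.58) → (195.84,34.85) → (202.67,38.43) → (208.17,42.08)

[4] `<path>` cubic bezier, #ff00ff→score S581 F1800: (65.46,12.79) → (64.10,8.25) → (70.84,10.55) → (83.05,17.89) → (98.15,28.45) → (113.50,40.40) → (126.52,51.93) → (134.57,61.22) → (135.07,66.45)

[5] `<path>` cubic bezier, #ff00ff→score S581 F1800: (168.54,56.51) → (182.03,53.44) → (200.71,48.18) → (222.07,41.51) → (243.58,34.22) → (262.72,27.08) → (276.98,20.86) → (283.83,16.33) → (280.74,14.29)

[6] `<polygon>` closed polygon, #ff00ff→score S581 F1800: (57.03,32.57) → (17.33,68.09) → (275.83,29.30) → (57.03,32.57) (closed)

[7] `<rect>` rectangle, #ff00ff→score S581 F1800: (64.67,63.15) → (89.38,63.15) → (89.38,48.43) → (64.67,48.43) → (64.67,63.15) (closed)

[8] `<polyline>` open polyline, #ff00ff→score S581 F1800: (168.57,46.06) → (197.63,23.87) → (243.87,56.87) → (144.06,93.93) → (175.27,102.91)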